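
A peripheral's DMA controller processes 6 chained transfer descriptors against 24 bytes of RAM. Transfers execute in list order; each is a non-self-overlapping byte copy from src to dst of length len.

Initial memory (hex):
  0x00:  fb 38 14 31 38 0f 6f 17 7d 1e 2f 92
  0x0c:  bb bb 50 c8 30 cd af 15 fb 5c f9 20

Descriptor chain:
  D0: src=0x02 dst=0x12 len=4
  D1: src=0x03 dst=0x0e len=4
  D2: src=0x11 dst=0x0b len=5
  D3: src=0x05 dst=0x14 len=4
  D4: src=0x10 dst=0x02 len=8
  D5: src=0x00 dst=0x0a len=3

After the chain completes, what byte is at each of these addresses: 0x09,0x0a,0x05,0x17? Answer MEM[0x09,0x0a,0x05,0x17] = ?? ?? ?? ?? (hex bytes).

MEM[0x09,0x0a,0x05,0x17] = 7d fb 31 7d

D0: mem[0x12..0x15] <- [14 31 38 0f]
D1: mem[0x0e..0x11] <- [31 38 0f 6f]
D2: mem[0x0b..0x0f] <- [6f 14 31 38 0f]
D3: mem[0x14..0x17] <- [0f 6f 17 7d]
D4: mem[0x02..0x09] <- [0f 6f 14 31 0f 6f 17 7d]
D5: mem[0x0a..0x0c] <- [fb 38 0f]
query mem[0x09]=0x7d, mem[0x0a]=0xfb, mem[0x05]=0x31, mem[0x17]=0x7d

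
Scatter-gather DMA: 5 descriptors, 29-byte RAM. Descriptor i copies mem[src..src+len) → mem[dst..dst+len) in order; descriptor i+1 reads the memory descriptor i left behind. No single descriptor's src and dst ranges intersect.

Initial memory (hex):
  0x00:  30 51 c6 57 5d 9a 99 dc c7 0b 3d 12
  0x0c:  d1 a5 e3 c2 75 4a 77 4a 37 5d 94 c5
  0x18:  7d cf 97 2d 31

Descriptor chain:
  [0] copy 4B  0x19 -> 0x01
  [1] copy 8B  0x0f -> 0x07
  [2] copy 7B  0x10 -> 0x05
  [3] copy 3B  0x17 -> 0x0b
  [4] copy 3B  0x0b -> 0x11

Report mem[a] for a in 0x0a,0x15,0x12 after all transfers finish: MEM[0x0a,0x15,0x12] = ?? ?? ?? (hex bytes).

MEM[0x0a,0x15,0x12] = 5d 5d 7d

[0] 0x19->0x01 len=4 : cf 97 2d 31
[1] 0x0f->0x07 len=8 : c2 75 4a 77 4a 37 5d 94
[2] 0x10->0x05 len=7 : 75 4a 77 4a 37 5d 94
[3] 0x17->0x0b len=3 : c5 7d cf
[4] 0x0b->0x11 len=3 : c5 7d cf
query mem[0x0a]=0x5d, mem[0x15]=0x5d, mem[0x12]=0x7d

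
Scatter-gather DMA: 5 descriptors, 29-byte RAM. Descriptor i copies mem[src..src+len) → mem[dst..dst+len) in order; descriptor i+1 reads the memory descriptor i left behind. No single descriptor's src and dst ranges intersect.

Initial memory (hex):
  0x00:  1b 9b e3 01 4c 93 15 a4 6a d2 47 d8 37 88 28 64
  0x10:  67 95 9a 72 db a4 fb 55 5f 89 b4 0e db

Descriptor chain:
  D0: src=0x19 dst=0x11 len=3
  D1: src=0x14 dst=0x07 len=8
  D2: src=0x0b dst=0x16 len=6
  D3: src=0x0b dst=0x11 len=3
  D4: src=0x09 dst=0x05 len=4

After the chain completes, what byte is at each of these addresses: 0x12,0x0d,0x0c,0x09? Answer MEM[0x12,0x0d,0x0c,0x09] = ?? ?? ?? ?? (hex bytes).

  after D0: wrote 3B at 0x11 = 89b40e
  after D1: wrote 8B at 0x07 = dba4fb555f89b40e
  after D2: wrote 6B at 0x16 = 5f89b40e6467
  after D3: wrote 3B at 0x11 = 5f89b4
  after D4: wrote 4B at 0x05 = fb555f89
query mem[0x12]=0x89, mem[0x0d]=0xb4, mem[0x0c]=0x89, mem[0x09]=0xfb

MEM[0x12,0x0d,0x0c,0x09] = 89 b4 89 fb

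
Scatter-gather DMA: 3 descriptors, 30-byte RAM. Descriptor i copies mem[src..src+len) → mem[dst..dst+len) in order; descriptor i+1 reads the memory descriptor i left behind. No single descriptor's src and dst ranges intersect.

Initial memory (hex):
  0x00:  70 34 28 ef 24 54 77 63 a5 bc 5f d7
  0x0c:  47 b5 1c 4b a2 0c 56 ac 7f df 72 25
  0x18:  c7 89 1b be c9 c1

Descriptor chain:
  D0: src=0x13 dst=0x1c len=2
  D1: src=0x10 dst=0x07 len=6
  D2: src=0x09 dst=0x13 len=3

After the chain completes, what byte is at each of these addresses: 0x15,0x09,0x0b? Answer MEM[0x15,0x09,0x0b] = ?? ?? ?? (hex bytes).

MEM[0x15,0x09,0x0b] = 7f 56 7f

D0: mem[0x1c..0x1d] <- [ac 7f]
D1: mem[0x07..0x0c] <- [a2 0c 56 ac 7f df]
D2: mem[0x13..0x15] <- [56 ac 7f]
query mem[0x15]=0x7f, mem[0x09]=0x56, mem[0x0b]=0x7f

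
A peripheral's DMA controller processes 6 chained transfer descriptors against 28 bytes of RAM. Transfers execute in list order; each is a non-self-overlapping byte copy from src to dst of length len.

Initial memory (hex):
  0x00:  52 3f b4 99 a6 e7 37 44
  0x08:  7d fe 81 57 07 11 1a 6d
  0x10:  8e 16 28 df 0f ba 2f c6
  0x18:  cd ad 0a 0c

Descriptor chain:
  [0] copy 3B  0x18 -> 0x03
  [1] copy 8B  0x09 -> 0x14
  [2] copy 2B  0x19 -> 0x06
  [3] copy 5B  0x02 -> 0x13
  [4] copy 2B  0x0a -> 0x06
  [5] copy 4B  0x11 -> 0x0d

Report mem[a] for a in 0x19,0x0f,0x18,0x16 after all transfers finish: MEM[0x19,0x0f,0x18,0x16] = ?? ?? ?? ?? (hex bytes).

MEM[0x19,0x0f,0x18,0x16] = 1a b4 11 0a

  after D0: wrote 3B at 0x03 = cdad0a
  after D1: wrote 8B at 0x14 = fe815707111a6d8e
  after D2: wrote 2B at 0x06 = 1a6d
  after D3: wrote 5B at 0x13 = b4cdad0a1a
  after D4: wrote 2B at 0x06 = 8157
  after D5: wrote 4B at 0x0d = 1628b4cd
query mem[0x19]=0x1a, mem[0x0f]=0xb4, mem[0x18]=0x11, mem[0x16]=0x0a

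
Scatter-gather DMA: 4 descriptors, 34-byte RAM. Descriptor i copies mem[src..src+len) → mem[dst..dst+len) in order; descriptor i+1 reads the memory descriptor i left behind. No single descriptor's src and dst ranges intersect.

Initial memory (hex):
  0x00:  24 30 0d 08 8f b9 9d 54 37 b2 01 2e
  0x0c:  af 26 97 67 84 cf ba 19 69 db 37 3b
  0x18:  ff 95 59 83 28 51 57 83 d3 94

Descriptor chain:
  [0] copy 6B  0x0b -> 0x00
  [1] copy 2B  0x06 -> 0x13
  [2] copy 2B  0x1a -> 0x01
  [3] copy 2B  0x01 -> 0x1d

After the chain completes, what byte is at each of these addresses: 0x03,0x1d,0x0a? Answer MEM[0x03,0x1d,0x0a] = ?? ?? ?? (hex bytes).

MEM[0x03,0x1d,0x0a] = 97 59 01

#0 dst[0x00+6] := {0x2e,0xaf,0x26,0x97,0x67,0x84}
#1 dst[0x13+2] := {0x9d,0x54}
#2 dst[0x01+2] := {0x59,0x83}
#3 dst[0x1d+2] := {0x59,0x83}
query mem[0x03]=0x97, mem[0x1d]=0x59, mem[0x0a]=0x01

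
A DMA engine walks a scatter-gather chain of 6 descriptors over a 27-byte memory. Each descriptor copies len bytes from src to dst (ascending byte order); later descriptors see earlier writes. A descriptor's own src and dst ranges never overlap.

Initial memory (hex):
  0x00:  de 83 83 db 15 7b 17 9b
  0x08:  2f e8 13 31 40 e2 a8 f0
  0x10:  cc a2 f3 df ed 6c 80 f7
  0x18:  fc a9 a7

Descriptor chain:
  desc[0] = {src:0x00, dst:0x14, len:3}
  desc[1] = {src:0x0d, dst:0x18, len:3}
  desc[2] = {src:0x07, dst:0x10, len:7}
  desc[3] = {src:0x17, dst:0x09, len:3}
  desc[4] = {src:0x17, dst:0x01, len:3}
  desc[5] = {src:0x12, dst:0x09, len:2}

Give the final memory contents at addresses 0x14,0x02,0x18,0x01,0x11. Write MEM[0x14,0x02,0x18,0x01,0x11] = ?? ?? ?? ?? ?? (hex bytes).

MEM[0x14,0x02,0x18,0x01,0x11] = 31 e2 e2 f7 2f

#0 dst[0x14+3] := {0xde,0x83,0x83}
#1 dst[0x18+3] := {0xe2,0xa8,0xf0}
#2 dst[0x10+7] := {0x9b,0x2f,0xe8,0x13,0x31,0x40,0xe2}
#3 dst[0x09+3] := {0xf7,0xe2,0xa8}
#4 dst[0x01+3] := {0xf7,0xe2,0xa8}
#5 dst[0x09+2] := {0xe8,0x13}
query mem[0x14]=0x31, mem[0x02]=0xe2, mem[0x18]=0xe2, mem[0x01]=0xf7, mem[0x11]=0x2f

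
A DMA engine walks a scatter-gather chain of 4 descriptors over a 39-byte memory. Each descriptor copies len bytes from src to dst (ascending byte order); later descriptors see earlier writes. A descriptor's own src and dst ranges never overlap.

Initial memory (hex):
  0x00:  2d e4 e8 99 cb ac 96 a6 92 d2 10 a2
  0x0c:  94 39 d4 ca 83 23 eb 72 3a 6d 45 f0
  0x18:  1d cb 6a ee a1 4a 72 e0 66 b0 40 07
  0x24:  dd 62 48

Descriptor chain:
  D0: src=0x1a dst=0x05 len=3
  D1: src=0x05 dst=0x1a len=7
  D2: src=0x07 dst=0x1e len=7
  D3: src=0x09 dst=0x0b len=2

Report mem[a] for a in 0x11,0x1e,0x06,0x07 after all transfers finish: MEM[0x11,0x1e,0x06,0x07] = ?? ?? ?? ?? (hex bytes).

MEM[0x11,0x1e,0x06,0x07] = 23 a1 ee a1

D0: mem[0x05..0x07] <- [6a ee a1]
D1: mem[0x1a..0x20] <- [6a ee a1 92 d2 10 a2]
D2: mem[0x1e..0x24] <- [a1 92 d2 10 a2 94 39]
D3: mem[0x0b..0x0c] <- [d2 10]
query mem[0x11]=0x23, mem[0x1e]=0xa1, mem[0x06]=0xee, mem[0x07]=0xa1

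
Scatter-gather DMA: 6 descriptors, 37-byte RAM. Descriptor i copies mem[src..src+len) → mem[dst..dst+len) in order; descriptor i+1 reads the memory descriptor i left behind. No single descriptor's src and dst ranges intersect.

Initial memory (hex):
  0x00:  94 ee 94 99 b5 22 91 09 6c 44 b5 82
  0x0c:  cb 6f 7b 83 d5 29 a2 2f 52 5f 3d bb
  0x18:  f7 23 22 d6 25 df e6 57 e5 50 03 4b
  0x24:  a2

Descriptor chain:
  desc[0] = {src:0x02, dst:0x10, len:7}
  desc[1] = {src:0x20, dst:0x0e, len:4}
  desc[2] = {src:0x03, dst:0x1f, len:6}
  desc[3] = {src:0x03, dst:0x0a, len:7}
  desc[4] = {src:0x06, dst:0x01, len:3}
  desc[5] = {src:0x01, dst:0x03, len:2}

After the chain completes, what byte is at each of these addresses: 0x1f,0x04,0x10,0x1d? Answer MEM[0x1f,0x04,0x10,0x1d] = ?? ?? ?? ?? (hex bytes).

MEM[0x1f,0x04,0x10,0x1d] = 99 09 44 df

#0 dst[0x10+7] := {0x94,0x99,0xb5,0x22,0x91,0x09,0x6c}
#1 dst[0x0e+4] := {0xe5,0x50,0x03,0x4b}
#2 dst[0x1f+6] := {0x99,0xb5,0x22,0x91,0x09,0x6c}
#3 dst[0x0a+7] := {0x99,0xb5,0x22,0x91,0x09,0x6c,0x44}
#4 dst[0x01+3] := {0x91,0x09,0x6c}
#5 dst[0x03+2] := {0x91,0x09}
query mem[0x1f]=0x99, mem[0x04]=0x09, mem[0x10]=0x44, mem[0x1d]=0xdf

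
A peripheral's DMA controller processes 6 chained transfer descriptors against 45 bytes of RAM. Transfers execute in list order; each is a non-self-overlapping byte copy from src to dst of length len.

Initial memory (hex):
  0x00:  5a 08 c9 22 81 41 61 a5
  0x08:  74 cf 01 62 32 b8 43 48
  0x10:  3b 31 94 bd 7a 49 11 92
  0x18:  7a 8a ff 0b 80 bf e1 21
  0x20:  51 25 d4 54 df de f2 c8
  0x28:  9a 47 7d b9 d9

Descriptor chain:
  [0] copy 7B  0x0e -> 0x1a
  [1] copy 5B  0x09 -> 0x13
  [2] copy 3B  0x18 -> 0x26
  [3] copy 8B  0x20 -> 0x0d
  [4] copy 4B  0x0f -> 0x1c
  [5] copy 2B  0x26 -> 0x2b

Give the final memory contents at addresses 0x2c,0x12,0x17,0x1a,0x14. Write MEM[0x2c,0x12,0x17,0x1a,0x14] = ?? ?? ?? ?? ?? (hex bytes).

MEM[0x2c,0x12,0x17,0x1a,0x14] = 8a de b8 43 8a

[0] 0x0e->0x1a len=7 : 43 48 3b 31 94 bd 7a
[1] 0x09->0x13 len=5 : cf 01 62 32 b8
[2] 0x18->0x26 len=3 : 7a 8a 43
[3] 0x20->0x0d len=8 : 7a 25 d4 54 df de 7a 8a
[4] 0x0f->0x1c len=4 : d4 54 df de
[5] 0x26->0x2b len=2 : 7a 8a
query mem[0x2c]=0x8a, mem[0x12]=0xde, mem[0x17]=0xb8, mem[0x1a]=0x43, mem[0x14]=0x8a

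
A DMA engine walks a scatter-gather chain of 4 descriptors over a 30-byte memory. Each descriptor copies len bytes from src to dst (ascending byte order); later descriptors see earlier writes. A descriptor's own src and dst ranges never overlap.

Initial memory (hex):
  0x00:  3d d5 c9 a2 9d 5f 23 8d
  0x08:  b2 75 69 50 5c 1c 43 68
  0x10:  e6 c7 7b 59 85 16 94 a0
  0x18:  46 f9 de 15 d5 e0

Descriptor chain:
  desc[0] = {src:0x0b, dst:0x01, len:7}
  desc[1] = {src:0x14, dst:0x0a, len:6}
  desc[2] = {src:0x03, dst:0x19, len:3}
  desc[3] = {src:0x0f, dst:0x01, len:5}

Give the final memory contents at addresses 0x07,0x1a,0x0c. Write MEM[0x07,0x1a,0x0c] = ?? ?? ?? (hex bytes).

MEM[0x07,0x1a,0x0c] = c7 43 94

#0 dst[0x01+7] := {0x50,0x5c,0x1c,0x43,0x68,0xe6,0xc7}
#1 dst[0x0a+6] := {0x85,0x16,0x94,0xa0,0x46,0xf9}
#2 dst[0x19+3] := {0x1c,0x43,0x68}
#3 dst[0x01+5] := {0xf9,0xe6,0xc7,0x7b,0x59}
query mem[0x07]=0xc7, mem[0x1a]=0x43, mem[0x0c]=0x94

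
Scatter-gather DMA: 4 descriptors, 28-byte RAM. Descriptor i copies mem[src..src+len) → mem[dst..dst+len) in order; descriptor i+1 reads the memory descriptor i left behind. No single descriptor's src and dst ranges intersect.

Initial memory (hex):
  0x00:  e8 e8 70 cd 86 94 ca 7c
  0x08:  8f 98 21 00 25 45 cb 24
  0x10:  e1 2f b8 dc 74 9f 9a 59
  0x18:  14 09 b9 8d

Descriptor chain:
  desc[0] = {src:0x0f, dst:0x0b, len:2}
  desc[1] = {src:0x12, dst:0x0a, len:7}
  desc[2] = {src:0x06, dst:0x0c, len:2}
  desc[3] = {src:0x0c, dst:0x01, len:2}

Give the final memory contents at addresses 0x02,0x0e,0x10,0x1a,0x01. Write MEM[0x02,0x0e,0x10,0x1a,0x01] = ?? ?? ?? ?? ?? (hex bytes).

#0 dst[0x0b+2] := {0x24,0xe1}
#1 dst[0x0a+7] := {0xb8,0xdc,0x74,0x9f,0x9a,0x59,0x14}
#2 dst[0x0c+2] := {0xca,0x7c}
#3 dst[0x01+2] := {0xca,0x7c}
query mem[0x02]=0x7c, mem[0x0e]=0x9a, mem[0x10]=0x14, mem[0x1a]=0xb9, mem[0x01]=0xca

MEM[0x02,0x0e,0x10,0x1a,0x01] = 7c 9a 14 b9 ca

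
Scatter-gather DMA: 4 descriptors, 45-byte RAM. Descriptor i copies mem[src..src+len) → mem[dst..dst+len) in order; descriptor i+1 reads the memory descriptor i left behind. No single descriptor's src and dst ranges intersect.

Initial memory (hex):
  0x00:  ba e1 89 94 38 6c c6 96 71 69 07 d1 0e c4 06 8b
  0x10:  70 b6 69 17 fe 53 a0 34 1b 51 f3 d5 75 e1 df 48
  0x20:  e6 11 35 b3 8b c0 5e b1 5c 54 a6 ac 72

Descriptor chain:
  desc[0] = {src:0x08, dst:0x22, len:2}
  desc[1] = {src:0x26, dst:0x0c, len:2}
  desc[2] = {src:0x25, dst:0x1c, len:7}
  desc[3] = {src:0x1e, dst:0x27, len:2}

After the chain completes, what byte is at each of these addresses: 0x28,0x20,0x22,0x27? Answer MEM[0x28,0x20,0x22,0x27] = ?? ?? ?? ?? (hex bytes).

#0 dst[0x22+2] := {0x71,0x69}
#1 dst[0x0c+2] := {0x5e,0xb1}
#2 dst[0x1c+7] := {0xc0,0x5e,0xb1,0x5c,0x54,0xa6,0xac}
#3 dst[0x27+2] := {0xb1,0x5c}
query mem[0x28]=0x5c, mem[0x20]=0x54, mem[0x22]=0xac, mem[0x27]=0xb1

MEM[0x28,0x20,0x22,0x27] = 5c 54 ac b1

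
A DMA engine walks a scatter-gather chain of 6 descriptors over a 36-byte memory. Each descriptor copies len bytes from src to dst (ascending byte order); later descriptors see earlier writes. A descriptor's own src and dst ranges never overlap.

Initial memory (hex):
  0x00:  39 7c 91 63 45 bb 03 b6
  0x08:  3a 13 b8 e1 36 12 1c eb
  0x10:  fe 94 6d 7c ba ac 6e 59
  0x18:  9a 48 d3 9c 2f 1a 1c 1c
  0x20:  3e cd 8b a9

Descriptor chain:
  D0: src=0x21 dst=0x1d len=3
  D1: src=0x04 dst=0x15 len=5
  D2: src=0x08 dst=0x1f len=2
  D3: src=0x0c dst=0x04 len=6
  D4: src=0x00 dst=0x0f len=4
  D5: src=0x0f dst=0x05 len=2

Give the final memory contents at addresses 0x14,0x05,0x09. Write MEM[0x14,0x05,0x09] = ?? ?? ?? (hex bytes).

MEM[0x14,0x05,0x09] = ba 39 94

  after D0: wrote 3B at 0x1d = cd8ba9
  after D1: wrote 5B at 0x15 = 45bb03b63a
  after D2: wrote 2B at 0x1f = 3a13
  after D3: wrote 6B at 0x04 = 36121cebfe94
  after D4: wrote 4B at 0x0f = 397c9163
  after D5: wrote 2B at 0x05 = 397c
query mem[0x14]=0xba, mem[0x05]=0x39, mem[0x09]=0x94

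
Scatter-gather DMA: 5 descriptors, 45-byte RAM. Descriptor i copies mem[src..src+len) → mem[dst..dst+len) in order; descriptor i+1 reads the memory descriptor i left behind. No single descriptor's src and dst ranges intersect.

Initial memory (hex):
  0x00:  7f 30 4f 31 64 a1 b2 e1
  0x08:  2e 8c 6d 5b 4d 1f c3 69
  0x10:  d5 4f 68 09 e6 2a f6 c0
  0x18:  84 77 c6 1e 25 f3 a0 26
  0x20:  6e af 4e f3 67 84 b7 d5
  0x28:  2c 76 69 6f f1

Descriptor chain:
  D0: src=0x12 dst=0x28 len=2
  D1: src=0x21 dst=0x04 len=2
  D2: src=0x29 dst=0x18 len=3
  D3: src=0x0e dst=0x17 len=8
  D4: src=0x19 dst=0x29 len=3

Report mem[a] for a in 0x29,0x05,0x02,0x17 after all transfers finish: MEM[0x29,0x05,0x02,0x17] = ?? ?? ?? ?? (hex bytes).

MEM[0x29,0x05,0x02,0x17] = d5 4e 4f c3

D0: mem[0x28..0x29] <- [68 09]
D1: mem[0x04..0x05] <- [af 4e]
D2: mem[0x18..0x1a] <- [09 69 6f]
D3: mem[0x17..0x1e] <- [c3 69 d5 4f 68 09 e6 2a]
D4: mem[0x29..0x2b] <- [d5 4f 68]
query mem[0x29]=0xd5, mem[0x05]=0x4e, mem[0x02]=0x4f, mem[0x17]=0xc3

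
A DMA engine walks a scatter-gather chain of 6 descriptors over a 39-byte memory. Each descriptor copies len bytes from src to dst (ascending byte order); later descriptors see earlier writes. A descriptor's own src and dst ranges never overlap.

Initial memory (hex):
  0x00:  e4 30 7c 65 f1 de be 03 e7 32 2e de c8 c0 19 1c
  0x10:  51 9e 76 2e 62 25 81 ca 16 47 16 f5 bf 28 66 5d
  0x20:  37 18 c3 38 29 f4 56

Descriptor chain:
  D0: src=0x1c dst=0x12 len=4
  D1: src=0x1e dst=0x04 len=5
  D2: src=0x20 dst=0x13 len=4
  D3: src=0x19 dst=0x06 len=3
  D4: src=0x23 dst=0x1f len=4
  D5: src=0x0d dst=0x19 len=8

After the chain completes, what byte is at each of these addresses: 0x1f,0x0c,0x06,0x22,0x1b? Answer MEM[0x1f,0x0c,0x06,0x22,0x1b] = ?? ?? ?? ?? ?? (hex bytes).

MEM[0x1f,0x0c,0x06,0x22,0x1b] = 37 c8 47 56 1c

  after D0: wrote 4B at 0x12 = bf28665d
  after D1: wrote 5B at 0x04 = 665d3718c3
  after D2: wrote 4B at 0x13 = 3718c338
  after D3: wrote 3B at 0x06 = 4716f5
  after D4: wrote 4B at 0x1f = 3829f456
  after D5: wrote 8B at 0x19 = c0191c519ebf3718
query mem[0x1f]=0x37, mem[0x0c]=0xc8, mem[0x06]=0x47, mem[0x22]=0x56, mem[0x1b]=0x1c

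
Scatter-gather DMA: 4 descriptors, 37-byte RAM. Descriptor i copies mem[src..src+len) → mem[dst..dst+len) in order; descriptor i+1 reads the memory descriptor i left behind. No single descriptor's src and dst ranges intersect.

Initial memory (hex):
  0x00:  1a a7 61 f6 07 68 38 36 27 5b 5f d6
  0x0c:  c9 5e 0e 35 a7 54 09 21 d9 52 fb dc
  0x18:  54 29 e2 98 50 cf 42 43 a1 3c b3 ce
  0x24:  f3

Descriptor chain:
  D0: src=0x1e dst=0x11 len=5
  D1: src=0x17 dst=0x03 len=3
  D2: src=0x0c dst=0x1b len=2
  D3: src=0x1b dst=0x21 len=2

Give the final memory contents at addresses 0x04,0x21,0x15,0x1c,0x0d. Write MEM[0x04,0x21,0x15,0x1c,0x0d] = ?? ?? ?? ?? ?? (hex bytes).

D0: mem[0x11..0x15] <- [42 43 a1 3c b3]
D1: mem[0x03..0x05] <- [dc 54 29]
D2: mem[0x1b..0x1c] <- [c9 5e]
D3: mem[0x21..0x22] <- [c9 5e]
query mem[0x04]=0x54, mem[0x21]=0xc9, mem[0x15]=0xb3, mem[0x1c]=0x5e, mem[0x0d]=0x5e

MEM[0x04,0x21,0x15,0x1c,0x0d] = 54 c9 b3 5e 5e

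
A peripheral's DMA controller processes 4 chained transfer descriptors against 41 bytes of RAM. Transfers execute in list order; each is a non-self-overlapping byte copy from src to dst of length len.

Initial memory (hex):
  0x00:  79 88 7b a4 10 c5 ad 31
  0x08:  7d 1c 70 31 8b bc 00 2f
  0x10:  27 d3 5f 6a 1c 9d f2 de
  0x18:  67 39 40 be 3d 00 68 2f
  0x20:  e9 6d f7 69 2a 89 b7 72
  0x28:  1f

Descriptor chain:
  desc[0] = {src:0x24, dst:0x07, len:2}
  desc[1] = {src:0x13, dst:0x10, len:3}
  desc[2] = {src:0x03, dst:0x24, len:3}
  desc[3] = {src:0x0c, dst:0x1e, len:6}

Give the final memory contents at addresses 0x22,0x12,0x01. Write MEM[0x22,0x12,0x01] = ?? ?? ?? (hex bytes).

[0] 0x24->0x07 len=2 : 2a 89
[1] 0x13->0x10 len=3 : 6a 1c 9d
[2] 0x03->0x24 len=3 : a4 10 c5
[3] 0x0c->0x1e len=6 : 8b bc 00 2f 6a 1c
query mem[0x22]=0x6a, mem[0x12]=0x9d, mem[0x01]=0x88

MEM[0x22,0x12,0x01] = 6a 9d 88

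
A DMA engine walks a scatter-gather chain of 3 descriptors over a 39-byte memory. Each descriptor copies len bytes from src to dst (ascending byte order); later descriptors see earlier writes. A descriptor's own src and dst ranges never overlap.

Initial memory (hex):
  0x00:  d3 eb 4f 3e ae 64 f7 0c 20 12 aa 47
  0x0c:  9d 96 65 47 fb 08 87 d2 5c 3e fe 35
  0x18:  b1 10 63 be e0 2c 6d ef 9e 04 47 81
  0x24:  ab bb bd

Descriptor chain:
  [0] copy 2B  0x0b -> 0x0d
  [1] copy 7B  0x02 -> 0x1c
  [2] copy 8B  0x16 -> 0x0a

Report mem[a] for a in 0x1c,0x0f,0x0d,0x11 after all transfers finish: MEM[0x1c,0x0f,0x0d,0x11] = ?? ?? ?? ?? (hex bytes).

D0: mem[0x0d..0x0e] <- [47 9d]
D1: mem[0x1c..0x22] <- [4f 3e ae 64 f7 0c 20]
D2: mem[0x0a..0x11] <- [fe 35 b1 10 63 be 4f 3e]
query mem[0x1c]=0x4f, mem[0x0f]=0xbe, mem[0x0d]=0x10, mem[0x11]=0x3e

MEM[0x1c,0x0f,0x0d,0x11] = 4f be 10 3e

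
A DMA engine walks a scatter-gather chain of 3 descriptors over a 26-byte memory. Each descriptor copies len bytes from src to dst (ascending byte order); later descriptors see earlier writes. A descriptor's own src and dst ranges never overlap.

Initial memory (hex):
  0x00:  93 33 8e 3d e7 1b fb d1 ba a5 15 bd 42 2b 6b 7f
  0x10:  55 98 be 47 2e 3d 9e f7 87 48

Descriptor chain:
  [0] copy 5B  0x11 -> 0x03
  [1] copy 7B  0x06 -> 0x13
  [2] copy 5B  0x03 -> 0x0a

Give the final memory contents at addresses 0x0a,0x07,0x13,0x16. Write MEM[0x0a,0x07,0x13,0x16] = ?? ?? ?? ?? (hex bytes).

MEM[0x0a,0x07,0x13,0x16] = 98 3d 2e a5

D0: mem[0x03..0x07] <- [98 be 47 2e 3d]
D1: mem[0x13..0x19] <- [2e 3d ba a5 15 bd 42]
D2: mem[0x0a..0x0e] <- [98 be 47 2e 3d]
query mem[0x0a]=0x98, mem[0x07]=0x3d, mem[0x13]=0x2e, mem[0x16]=0xa5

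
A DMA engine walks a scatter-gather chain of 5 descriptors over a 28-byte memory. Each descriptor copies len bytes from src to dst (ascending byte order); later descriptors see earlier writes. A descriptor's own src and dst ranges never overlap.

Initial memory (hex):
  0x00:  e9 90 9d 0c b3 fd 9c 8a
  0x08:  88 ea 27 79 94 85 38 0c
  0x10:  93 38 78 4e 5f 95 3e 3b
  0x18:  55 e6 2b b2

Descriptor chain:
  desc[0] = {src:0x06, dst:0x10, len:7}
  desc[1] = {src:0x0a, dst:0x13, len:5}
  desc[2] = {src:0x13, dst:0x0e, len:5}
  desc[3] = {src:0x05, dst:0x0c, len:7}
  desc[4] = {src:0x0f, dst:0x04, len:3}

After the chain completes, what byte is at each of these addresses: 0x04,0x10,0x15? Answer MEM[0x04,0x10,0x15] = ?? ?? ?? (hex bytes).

D0: mem[0x10..0x16] <- [9c 8a 88 ea 27 79 94]
D1: mem[0x13..0x17] <- [27 79 94 85 38]
D2: mem[0x0e..0x12] <- [27 79 94 85 38]
D3: mem[0x0c..0x12] <- [fd 9c 8a 88 ea 27 79]
D4: mem[0x04..0x06] <- [88 ea 27]
query mem[0x04]=0x88, mem[0x10]=0xea, mem[0x15]=0x94

MEM[0x04,0x10,0x15] = 88 ea 94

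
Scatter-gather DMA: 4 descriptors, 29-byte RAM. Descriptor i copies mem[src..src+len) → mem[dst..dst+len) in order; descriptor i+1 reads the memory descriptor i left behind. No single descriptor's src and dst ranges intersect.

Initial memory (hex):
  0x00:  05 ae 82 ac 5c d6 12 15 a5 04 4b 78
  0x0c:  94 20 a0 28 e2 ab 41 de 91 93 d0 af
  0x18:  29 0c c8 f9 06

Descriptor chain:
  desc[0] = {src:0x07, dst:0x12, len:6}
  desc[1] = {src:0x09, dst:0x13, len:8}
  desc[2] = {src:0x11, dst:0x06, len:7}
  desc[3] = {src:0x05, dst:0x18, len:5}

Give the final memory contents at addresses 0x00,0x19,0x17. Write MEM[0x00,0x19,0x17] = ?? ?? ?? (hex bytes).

MEM[0x00,0x19,0x17] = 05 ab 20

[0] 0x07->0x12 len=6 : 15 a5 04 4b 78 94
[1] 0x09->0x13 len=8 : 04 4b 78 94 20 a0 28 e2
[2] 0x11->0x06 len=7 : ab 15 04 4b 78 94 20
[3] 0x05->0x18 len=5 : d6 ab 15 04 4b
query mem[0x00]=0x05, mem[0x19]=0xab, mem[0x17]=0x20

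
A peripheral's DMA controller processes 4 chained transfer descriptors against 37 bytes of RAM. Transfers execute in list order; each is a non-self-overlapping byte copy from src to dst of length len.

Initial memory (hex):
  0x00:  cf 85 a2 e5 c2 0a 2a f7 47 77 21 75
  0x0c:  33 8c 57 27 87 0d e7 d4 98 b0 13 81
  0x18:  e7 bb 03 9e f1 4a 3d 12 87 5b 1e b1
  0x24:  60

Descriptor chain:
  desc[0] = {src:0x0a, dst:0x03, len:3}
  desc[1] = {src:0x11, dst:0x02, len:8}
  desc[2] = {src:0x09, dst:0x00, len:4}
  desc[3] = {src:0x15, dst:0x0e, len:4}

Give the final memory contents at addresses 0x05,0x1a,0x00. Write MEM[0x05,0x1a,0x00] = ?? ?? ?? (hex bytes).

MEM[0x05,0x1a,0x00] = 98 03 e7

D0: mem[0x03..0x05] <- [21 75 33]
D1: mem[0x02..0x09] <- [0d e7 d4 98 b0 13 81 e7]
D2: mem[0x00..0x03] <- [e7 21 75 33]
D3: mem[0x0e..0x11] <- [b0 13 81 e7]
query mem[0x05]=0x98, mem[0x1a]=0x03, mem[0x00]=0xe7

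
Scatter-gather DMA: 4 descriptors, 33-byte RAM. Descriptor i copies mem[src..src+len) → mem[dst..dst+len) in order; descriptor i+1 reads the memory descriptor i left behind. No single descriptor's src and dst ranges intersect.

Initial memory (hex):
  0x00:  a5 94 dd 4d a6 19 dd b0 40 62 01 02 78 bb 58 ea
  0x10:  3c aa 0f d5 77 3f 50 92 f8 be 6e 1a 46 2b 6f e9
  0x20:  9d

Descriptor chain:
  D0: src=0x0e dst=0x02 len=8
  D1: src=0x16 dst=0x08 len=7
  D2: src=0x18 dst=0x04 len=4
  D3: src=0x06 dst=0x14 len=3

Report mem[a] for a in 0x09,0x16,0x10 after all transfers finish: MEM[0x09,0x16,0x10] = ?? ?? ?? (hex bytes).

MEM[0x09,0x16,0x10] = 92 50 3c

[0] 0x0e->0x02 len=8 : 58 ea 3c aa 0f d5 77 3f
[1] 0x16->0x08 len=7 : 50 92 f8 be 6e 1a 46
[2] 0x18->0x04 len=4 : f8 be 6e 1a
[3] 0x06->0x14 len=3 : 6e 1a 50
query mem[0x09]=0x92, mem[0x16]=0x50, mem[0x10]=0x3c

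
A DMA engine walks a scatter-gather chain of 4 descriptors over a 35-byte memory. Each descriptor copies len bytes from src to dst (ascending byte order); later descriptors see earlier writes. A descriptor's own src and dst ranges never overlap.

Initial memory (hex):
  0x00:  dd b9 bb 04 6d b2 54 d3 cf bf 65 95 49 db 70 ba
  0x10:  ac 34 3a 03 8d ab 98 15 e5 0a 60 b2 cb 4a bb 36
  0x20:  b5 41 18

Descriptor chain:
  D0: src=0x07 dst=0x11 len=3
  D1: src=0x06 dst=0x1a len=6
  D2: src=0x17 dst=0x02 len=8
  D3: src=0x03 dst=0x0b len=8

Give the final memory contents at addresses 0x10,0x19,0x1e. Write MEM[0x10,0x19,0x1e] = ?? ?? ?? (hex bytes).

MEM[0x10,0x19,0x1e] = bf 0a 65

[0] 0x07->0x11 len=3 : d3 cf bf
[1] 0x06->0x1a len=6 : 54 d3 cf bf 65 95
[2] 0x17->0x02 len=8 : 15 e5 0a 54 d3 cf bf 65
[3] 0x03->0x0b len=8 : e5 0a 54 d3 cf bf 65 65
query mem[0x10]=0xbf, mem[0x19]=0x0a, mem[0x1e]=0x65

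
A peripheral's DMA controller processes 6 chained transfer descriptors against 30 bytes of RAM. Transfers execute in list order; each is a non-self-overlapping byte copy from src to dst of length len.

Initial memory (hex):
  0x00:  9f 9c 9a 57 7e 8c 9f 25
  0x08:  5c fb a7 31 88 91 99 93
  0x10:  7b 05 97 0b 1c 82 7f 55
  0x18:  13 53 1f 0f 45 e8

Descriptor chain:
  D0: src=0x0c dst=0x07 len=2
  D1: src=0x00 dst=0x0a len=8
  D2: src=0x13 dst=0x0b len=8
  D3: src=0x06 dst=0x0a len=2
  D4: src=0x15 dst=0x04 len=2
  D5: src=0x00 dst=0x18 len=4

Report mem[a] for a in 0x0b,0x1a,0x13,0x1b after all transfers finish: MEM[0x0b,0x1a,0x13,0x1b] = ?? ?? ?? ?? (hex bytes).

MEM[0x0b,0x1a,0x13,0x1b] = 88 9a 0b 57

D0: mem[0x07..0x08] <- [88 91]
D1: mem[0x0a..0x11] <- [9f 9c 9a 57 7e 8c 9f 88]
D2: mem[0x0b..0x12] <- [0b 1c 82 7f 55 13 53 1f]
D3: mem[0x0a..0x0b] <- [9f 88]
D4: mem[0x04..0x05] <- [82 7f]
D5: mem[0x18..0x1b] <- [9f 9c 9a 57]
query mem[0x0b]=0x88, mem[0x1a]=0x9a, mem[0x13]=0x0b, mem[0x1b]=0x57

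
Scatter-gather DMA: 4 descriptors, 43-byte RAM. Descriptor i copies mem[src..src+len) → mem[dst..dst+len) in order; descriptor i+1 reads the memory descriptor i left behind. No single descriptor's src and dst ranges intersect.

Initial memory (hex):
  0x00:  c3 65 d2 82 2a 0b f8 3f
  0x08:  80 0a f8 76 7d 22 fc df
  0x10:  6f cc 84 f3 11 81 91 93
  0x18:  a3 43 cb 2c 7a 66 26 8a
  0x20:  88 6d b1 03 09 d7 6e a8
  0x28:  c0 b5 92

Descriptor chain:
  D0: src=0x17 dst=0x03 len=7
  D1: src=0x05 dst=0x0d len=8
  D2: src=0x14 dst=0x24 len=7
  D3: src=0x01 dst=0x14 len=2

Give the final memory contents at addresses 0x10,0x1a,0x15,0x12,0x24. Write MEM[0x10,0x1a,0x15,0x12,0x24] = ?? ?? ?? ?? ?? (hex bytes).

MEM[0x10,0x1a,0x15,0x12,0x24] = 7a cb d2 f8 7d

#0 dst[0x03+7] := {0x93,0xa3,0x43,0xcb,0x2c,0x7a,0x66}
#1 dst[0x0d+8] := {0x43,0xcb,0x2c,0x7a,0x66,0xf8,0x76,0x7d}
#2 dst[0x24+7] := {0x7d,0x81,0x91,0x93,0xa3,0x43,0xcb}
#3 dst[0x14+2] := {0x65,0xd2}
query mem[0x10]=0x7a, mem[0x1a]=0xcb, mem[0x15]=0xd2, mem[0x12]=0xf8, mem[0x24]=0x7d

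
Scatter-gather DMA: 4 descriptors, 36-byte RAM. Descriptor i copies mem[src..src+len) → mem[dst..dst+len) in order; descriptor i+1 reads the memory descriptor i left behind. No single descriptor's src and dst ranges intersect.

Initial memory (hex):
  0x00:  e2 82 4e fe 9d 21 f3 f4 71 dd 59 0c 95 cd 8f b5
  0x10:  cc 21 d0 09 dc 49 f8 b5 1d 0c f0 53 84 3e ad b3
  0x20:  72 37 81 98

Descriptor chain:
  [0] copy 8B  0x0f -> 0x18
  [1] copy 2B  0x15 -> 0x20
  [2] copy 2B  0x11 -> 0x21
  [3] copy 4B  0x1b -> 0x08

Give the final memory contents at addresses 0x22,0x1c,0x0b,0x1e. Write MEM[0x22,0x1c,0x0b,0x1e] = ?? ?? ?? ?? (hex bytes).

MEM[0x22,0x1c,0x0b,0x1e] = d0 09 49 49

[0] 0x0f->0x18 len=8 : b5 cc 21 d0 09 dc 49 f8
[1] 0x15->0x20 len=2 : 49 f8
[2] 0x11->0x21 len=2 : 21 d0
[3] 0x1b->0x08 len=4 : d0 09 dc 49
query mem[0x22]=0xd0, mem[0x1c]=0x09, mem[0x0b]=0x49, mem[0x1e]=0x49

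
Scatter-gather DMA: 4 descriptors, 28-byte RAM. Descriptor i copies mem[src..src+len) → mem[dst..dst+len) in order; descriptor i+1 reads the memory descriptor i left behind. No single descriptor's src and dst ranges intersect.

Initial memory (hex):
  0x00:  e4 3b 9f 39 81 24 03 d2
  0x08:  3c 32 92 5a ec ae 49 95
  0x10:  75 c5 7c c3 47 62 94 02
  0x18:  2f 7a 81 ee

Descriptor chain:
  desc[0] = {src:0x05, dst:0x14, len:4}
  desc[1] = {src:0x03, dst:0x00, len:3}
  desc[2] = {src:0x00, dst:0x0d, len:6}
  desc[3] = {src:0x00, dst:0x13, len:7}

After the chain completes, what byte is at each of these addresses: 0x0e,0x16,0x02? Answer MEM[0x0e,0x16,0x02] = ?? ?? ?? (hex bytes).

  after D0: wrote 4B at 0x14 = 2403d23c
  after D1: wrote 3B at 0x00 = 398124
  after D2: wrote 6B at 0x0d = 398124398124
  after D3: wrote 7B at 0x13 = 39812439812403
query mem[0x0e]=0x81, mem[0x16]=0x39, mem[0x02]=0x24

MEM[0x0e,0x16,0x02] = 81 39 24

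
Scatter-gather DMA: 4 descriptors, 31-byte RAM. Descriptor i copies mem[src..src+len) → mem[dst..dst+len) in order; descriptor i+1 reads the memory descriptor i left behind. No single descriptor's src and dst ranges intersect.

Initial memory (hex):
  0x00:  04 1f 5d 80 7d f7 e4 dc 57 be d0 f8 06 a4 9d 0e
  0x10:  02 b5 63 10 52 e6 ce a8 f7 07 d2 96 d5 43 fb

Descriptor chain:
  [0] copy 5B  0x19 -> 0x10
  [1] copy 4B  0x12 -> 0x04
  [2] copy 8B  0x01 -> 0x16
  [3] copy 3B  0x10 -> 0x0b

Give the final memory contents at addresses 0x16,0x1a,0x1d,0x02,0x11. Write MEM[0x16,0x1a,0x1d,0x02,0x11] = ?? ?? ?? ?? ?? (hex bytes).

D0: mem[0x10..0x14] <- [07 d2 96 d5 43]
D1: mem[0x04..0x07] <- [96 d5 43 e6]
D2: mem[0x16..0x1d] <- [1f 5d 80 96 d5 43 e6 57]
D3: mem[0x0b..0x0d] <- [07 d2 96]
query mem[0x16]=0x1f, mem[0x1a]=0xd5, mem[0x1d]=0x57, mem[0x02]=0x5d, mem[0x11]=0xd2

MEM[0x16,0x1a,0x1d,0x02,0x11] = 1f d5 57 5d d2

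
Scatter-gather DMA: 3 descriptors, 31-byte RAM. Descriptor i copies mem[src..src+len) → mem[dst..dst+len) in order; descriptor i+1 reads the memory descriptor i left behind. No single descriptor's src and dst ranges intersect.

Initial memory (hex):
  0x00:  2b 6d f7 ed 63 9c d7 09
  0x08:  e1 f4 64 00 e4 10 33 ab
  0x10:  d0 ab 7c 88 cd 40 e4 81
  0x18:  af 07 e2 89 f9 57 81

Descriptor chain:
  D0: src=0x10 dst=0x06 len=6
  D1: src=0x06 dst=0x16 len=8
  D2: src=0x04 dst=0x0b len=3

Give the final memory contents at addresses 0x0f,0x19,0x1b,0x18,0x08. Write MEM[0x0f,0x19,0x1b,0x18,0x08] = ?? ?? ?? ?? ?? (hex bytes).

MEM[0x0f,0x19,0x1b,0x18,0x08] = ab 88 40 7c 7c

[0] 0x10->0x06 len=6 : d0 ab 7c 88 cd 40
[1] 0x06->0x16 len=8 : d0 ab 7c 88 cd 40 e4 10
[2] 0x04->0x0b len=3 : 63 9c d0
query mem[0x0f]=0xab, mem[0x19]=0x88, mem[0x1b]=0x40, mem[0x18]=0x7c, mem[0x08]=0x7c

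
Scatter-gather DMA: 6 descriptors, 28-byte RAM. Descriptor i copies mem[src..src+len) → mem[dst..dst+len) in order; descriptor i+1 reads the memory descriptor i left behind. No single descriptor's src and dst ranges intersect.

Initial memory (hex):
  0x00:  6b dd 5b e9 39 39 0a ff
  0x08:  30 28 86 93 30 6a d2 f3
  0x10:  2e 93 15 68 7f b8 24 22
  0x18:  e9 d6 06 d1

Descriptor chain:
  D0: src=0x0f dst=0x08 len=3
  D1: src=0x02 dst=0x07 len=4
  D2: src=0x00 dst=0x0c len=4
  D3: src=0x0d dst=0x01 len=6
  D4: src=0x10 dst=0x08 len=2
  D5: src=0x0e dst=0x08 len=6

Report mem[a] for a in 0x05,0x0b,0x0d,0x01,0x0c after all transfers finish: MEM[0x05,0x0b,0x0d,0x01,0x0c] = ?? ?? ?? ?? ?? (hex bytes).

MEM[0x05,0x0b,0x0d,0x01,0x0c] = 93 93 68 dd 15

  after D0: wrote 3B at 0x08 = f32e93
  after D1: wrote 4B at 0x07 = 5be93939
  after D2: wrote 4B at 0x0c = 6bdd5be9
  after D3: wrote 6B at 0x01 = dd5be92e9315
  after D4: wrote 2B at 0x08 = 2e93
  after D5: wrote 6B at 0x08 = 5be92e931568
query mem[0x05]=0x93, mem[0x0b]=0x93, mem[0x0d]=0x68, mem[0x01]=0xdd, mem[0x0c]=0x15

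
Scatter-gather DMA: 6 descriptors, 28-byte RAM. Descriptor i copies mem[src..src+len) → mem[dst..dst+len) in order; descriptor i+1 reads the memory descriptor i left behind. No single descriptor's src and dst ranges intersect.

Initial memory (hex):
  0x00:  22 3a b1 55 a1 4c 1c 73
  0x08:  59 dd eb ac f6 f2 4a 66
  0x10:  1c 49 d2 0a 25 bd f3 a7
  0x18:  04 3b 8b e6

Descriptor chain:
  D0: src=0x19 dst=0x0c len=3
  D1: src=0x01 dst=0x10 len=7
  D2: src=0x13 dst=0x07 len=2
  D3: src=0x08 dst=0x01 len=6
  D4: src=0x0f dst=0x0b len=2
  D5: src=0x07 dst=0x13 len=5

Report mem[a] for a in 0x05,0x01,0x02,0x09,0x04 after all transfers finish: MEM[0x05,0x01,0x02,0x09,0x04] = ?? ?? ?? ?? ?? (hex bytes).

MEM[0x05,0x01,0x02,0x09,0x04] = 3b 4c dd dd ac

[0] 0x19->0x0c len=3 : 3b 8b e6
[1] 0x01->0x10 len=7 : 3a b1 55 a1 4c 1c 73
[2] 0x13->0x07 len=2 : a1 4c
[3] 0x08->0x01 len=6 : 4c dd eb ac 3b 8b
[4] 0x0f->0x0b len=2 : 66 3a
[5] 0x07->0x13 len=5 : a1 4c dd eb 66
query mem[0x05]=0x3b, mem[0x01]=0x4c, mem[0x02]=0xdd, mem[0x09]=0xdd, mem[0x04]=0xac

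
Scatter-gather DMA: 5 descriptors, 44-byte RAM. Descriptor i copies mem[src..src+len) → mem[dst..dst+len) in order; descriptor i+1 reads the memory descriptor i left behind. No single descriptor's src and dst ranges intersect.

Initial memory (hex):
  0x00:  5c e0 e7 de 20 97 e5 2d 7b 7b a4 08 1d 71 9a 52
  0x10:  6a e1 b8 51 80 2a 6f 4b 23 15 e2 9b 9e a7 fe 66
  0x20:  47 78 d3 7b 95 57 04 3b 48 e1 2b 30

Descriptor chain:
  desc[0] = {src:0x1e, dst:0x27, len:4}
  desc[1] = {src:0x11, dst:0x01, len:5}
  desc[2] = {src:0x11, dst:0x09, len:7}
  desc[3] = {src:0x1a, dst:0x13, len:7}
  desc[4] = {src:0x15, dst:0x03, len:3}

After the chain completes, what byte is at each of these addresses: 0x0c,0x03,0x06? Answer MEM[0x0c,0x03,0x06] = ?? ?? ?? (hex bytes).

[0] 0x1e->0x27 len=4 : fe 66 47 78
[1] 0x11->0x01 len=5 : e1 b8 51 80 2a
[2] 0x11->0x09 len=7 : e1 b8 51 80 2a 6f 4b
[3] 0x1a->0x13 len=7 : e2 9b 9e a7 fe 66 47
[4] 0x15->0x03 len=3 : 9e a7 fe
query mem[0x0c]=0x80, mem[0x03]=0x9e, mem[0x06]=0xe5

MEM[0x0c,0x03,0x06] = 80 9e e5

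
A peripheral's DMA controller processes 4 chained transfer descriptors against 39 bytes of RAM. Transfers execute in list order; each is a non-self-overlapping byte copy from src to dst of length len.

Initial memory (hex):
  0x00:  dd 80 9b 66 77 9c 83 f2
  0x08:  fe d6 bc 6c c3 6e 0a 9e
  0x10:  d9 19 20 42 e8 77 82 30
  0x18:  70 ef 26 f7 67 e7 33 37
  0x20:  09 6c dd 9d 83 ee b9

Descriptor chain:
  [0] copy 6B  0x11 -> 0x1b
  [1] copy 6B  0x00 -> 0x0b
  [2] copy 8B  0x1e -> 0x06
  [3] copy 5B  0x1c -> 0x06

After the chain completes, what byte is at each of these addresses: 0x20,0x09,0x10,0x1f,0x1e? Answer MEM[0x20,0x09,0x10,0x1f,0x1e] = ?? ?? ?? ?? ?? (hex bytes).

#0 dst[0x1b+6] := {0x19,0x20,0x42,0xe8,0x77,0x82}
#1 dst[0x0b+6] := {0xdd,0x80,0x9b,0x66,0x77,0x9c}
#2 dst[0x06+8] := {0xe8,0x77,0x82,0x6c,0xdd,0x9d,0x83,0xee}
#3 dst[0x06+5] := {0x20,0x42,0xe8,0x77,0x82}
query mem[0x20]=0x82, mem[0x09]=0x77, mem[0x10]=0x9c, mem[0x1f]=0x77, mem[0x1e]=0xe8

MEM[0x20,0x09,0x10,0x1f,0x1e] = 82 77 9c 77 e8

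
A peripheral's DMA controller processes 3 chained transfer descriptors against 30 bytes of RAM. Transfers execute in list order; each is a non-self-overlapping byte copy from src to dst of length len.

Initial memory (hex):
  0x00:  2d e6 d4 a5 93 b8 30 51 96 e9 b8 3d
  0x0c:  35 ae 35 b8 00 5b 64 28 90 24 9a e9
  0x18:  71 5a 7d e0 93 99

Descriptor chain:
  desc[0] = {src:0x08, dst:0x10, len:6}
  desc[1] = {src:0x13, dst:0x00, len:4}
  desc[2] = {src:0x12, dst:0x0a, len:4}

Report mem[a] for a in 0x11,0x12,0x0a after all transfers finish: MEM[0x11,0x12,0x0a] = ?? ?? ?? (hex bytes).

#0 dst[0x10+6] := {0x96,0xe9,0xb8,0x3d,0x35,0xae}
#1 dst[0x00+4] := {0x3d,0x35,0xae,0x9a}
#2 dst[0x0a+4] := {0xb8,0x3d,0x35,0xae}
query mem[0x11]=0xe9, mem[0x12]=0xb8, mem[0x0a]=0xb8

MEM[0x11,0x12,0x0a] = e9 b8 b8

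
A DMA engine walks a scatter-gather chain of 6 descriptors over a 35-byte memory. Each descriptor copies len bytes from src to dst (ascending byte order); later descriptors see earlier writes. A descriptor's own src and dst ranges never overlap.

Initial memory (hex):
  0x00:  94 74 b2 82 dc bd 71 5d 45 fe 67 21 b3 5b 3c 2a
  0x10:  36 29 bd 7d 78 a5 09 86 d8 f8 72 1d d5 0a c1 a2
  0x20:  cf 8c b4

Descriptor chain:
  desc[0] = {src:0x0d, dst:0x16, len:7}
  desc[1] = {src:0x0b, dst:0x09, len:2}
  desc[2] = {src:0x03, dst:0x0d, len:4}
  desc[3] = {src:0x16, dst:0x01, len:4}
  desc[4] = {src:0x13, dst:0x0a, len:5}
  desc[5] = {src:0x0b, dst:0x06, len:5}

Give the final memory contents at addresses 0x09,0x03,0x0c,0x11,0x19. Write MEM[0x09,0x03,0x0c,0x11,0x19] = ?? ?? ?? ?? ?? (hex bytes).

MEM[0x09,0x03,0x0c,0x11,0x19] = 3c 2a a5 29 36

[0] 0x0d->0x16 len=7 : 5b 3c 2a 36 29 bd 7d
[1] 0x0b->0x09 len=2 : 21 b3
[2] 0x03->0x0d len=4 : 82 dc bd 71
[3] 0x16->0x01 len=4 : 5b 3c 2a 36
[4] 0x13->0x0a len=5 : 7d 78 a5 5b 3c
[5] 0x0b->0x06 len=5 : 78 a5 5b 3c bd
query mem[0x09]=0x3c, mem[0x03]=0x2a, mem[0x0c]=0xa5, mem[0x11]=0x29, mem[0x19]=0x36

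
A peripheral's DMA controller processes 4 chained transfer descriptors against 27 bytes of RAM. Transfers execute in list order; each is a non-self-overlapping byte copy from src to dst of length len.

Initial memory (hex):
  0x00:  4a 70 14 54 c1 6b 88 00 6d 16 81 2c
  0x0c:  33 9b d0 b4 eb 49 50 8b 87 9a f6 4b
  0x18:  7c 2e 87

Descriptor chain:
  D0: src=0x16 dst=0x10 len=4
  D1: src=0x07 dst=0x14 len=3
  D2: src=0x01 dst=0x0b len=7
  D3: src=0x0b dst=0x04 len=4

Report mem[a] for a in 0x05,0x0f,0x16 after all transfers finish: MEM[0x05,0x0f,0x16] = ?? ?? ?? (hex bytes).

  after D0: wrote 4B at 0x10 = f64b7c2e
  after D1: wrote 3B at 0x14 = 006d16
  after D2: wrote 7B at 0x0b = 701454c16b8800
  after D3: wrote 4B at 0x04 = 701454c1
query mem[0x05]=0x14, mem[0x0f]=0x6b, mem[0x16]=0x16

MEM[0x05,0x0f,0x16] = 14 6b 16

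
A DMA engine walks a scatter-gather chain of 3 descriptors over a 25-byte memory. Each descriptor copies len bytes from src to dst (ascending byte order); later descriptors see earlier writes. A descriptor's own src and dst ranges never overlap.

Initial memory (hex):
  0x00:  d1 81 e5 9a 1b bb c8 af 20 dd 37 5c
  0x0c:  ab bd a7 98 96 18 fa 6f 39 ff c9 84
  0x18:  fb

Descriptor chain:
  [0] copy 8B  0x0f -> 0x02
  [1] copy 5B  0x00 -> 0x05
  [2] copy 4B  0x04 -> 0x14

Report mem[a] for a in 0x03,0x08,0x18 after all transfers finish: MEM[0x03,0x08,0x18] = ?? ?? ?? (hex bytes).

D0: mem[0x02..0x09] <- [98 96 18 fa 6f 39 ff c9]
D1: mem[0x05..0x09] <- [d1 81 98 96 18]
D2: mem[0x14..0x17] <- [18 d1 81 98]
query mem[0x03]=0x96, mem[0x08]=0x96, mem[0x18]=0xfb

MEM[0x03,0x08,0x18] = 96 96 fb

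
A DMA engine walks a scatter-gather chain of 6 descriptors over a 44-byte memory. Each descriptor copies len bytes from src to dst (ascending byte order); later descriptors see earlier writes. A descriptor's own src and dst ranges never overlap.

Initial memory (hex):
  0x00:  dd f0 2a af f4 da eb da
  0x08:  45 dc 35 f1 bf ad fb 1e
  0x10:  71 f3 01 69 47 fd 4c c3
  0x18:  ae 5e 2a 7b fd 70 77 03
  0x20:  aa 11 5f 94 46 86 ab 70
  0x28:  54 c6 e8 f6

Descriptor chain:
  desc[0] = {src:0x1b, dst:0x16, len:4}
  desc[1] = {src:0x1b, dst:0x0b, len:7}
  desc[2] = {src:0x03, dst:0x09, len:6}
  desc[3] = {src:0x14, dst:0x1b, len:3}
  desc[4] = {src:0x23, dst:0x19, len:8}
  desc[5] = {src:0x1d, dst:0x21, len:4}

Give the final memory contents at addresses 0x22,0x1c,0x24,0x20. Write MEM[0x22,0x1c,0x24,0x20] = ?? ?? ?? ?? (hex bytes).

#0 dst[0x16+4] := {0x7b,0xfd,0x70,0x77}
#1 dst[0x0b+7] := {0x7b,0xfd,0x70,0x77,0x03,0xaa,0x11}
#2 dst[0x09+6] := {0xaf,0xf4,0xda,0xeb,0xda,0x45}
#3 dst[0x1b+3] := {0x47,0xfd,0x7b}
#4 dst[0x19+8] := {0x94,0x46,0x86,0xab,0x70,0x54,0xc6,0xe8}
#5 dst[0x21+4] := {0x70,0x54,0xc6,0xe8}
query mem[0x22]=0x54, mem[0x1c]=0xab, mem[0x24]=0xe8, mem[0x20]=0xe8

MEM[0x22,0x1c,0x24,0x20] = 54 ab e8 e8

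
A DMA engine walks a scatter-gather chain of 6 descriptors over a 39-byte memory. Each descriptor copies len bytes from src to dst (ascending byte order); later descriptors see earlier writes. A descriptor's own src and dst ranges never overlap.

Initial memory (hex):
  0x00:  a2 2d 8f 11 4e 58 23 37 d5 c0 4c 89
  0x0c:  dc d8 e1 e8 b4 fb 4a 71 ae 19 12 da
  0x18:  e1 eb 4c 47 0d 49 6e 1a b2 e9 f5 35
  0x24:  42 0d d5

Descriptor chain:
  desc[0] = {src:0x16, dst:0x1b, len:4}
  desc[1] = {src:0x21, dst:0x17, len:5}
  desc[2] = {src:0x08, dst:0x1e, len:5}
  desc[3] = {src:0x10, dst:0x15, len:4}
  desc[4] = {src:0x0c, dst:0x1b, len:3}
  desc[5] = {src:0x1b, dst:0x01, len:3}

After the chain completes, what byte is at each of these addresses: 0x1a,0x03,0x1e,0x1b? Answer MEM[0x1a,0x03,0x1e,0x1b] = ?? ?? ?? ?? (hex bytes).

MEM[0x1a,0x03,0x1e,0x1b] = 42 e1 d5 dc

  after D0: wrote 4B at 0x1b = 12dae1eb
  after D1: wrote 5B at 0x17 = e9f535420d
  after D2: wrote 5B at 0x1e = d5c04c89dc
  after D3: wrote 4B at 0x15 = b4fb4a71
  after D4: wrote 3B at 0x1b = dcd8e1
  after D5: wrote 3B at 0x01 = dcd8e1
query mem[0x1a]=0x42, mem[0x03]=0xe1, mem[0x1e]=0xd5, mem[0x1b]=0xdc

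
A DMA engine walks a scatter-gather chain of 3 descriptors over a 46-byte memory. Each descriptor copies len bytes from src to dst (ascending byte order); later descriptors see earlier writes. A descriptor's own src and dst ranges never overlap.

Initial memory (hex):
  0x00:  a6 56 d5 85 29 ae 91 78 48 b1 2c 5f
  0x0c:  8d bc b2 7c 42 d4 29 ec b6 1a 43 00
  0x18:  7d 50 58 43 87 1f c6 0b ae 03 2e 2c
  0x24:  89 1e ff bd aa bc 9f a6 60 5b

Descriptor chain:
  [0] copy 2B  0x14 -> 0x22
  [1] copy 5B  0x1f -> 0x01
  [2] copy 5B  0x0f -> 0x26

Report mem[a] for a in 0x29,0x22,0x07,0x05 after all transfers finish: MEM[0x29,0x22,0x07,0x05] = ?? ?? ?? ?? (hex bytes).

[0] 0x14->0x22 len=2 : b6 1a
[1] 0x1f->0x01 len=5 : 0b ae 03 b6 1a
[2] 0x0f->0x26 len=5 : 7c 42 d4 29 ec
query mem[0x29]=0x29, mem[0x22]=0xb6, mem[0x07]=0x78, mem[0x05]=0x1a

MEM[0x29,0x22,0x07,0x05] = 29 b6 78 1a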